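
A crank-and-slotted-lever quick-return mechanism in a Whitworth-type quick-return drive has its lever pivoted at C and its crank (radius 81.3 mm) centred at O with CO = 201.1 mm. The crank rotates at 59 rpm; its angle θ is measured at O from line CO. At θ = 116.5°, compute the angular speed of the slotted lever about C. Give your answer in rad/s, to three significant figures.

0.130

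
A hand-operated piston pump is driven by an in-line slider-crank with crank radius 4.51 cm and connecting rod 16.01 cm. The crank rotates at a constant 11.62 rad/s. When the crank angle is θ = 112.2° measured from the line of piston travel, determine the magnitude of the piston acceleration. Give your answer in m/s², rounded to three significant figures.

ω = 11.62 rad/s
x(θ) = r cosθ + √(L² − r² sin²θ); with ω constant, a = ω²·d²x/dθ².
d²x/dθ² = −r cosθ − r²(cos2θ)/√u − r⁴ sin²2θ/(4u^{3/2}),  u = L² − r² sin²θ = 0.0238884 m².
Substituting r = 0.0451 m, L = 0.1601 m, θ = 112.2°: d²x/dθ² = +0.026306 m.
a = ω²·d²x/dθ² = (11.62)²·(+0.026306) = +3.552 m/s²;  |a| = 3.552 m/s².

3.55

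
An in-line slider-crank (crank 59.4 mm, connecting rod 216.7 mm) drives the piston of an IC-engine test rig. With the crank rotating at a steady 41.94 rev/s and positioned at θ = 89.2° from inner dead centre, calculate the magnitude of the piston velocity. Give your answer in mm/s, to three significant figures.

15700

ω = 2π·41.9 = 263.5 rad/s
For an in-line slider-crank, x = r cosθ + √(L² − r² sin²θ), so v = −rω sinθ·[1 + r cosθ/√(L² − r² sin²θ)].
With r = 0.0594 m, L = 0.2167 m, θ = 89.2°: √(L² − r² sin²θ) = 0.2084 m.
v = −0.0594·263.5·0.99990·[1 + 0.0594·0.01396/0.2084] = -15.714 m/s.
|v| = 15.714 m/s = 15714 mm/s.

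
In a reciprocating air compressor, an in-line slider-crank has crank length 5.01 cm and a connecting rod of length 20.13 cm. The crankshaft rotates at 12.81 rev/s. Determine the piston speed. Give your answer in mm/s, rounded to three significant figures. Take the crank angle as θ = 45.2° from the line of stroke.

3370

ω = 2π·12.8 = 80.49 rad/s
For an in-line slider-crank, x = r cosθ + √(L² − r² sin²θ), so v = −rω sinθ·[1 + r cosθ/√(L² − r² sin²θ)].
With r = 0.0501 m, L = 0.2013 m, θ = 45.2°: √(L² − r² sin²θ) = 0.19814 m.
v = −0.0501·80.49·0.70957·[1 + 0.0501·0.70463/0.19814] = -3.3711 m/s.
|v| = 3.3711 m/s = 3371.1 mm/s.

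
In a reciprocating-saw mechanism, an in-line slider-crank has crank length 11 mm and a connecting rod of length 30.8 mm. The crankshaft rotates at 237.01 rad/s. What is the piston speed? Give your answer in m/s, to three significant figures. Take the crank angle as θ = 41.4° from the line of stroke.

2.20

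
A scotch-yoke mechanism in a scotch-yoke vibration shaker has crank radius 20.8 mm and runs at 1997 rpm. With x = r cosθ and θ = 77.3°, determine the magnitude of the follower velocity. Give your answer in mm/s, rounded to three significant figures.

4240

ω = 209.1 rad/s (from 1997 rpm).
x = r cosθ ⇒ ẋ = −rω sinθ.
|v| = rω|sinθ| = 0.0208·209.1·|sin 77.3°| = 4.2434 m/s = 4243.4 mm/s.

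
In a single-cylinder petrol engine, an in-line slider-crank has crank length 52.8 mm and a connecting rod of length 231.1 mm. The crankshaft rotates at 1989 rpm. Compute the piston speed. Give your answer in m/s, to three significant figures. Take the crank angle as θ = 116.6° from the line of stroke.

ω = 2π·1989/60 = 208.3 rad/s
For an in-line slider-crank, x = r cosθ + √(L² − r² sin²θ), so v = −rω sinθ·[1 + r cosθ/√(L² − r² sin²θ)].
With r = 0.0528 m, L = 0.2311 m, θ = 116.6°: √(L² − r² sin²θ) = 0.22623 m.
v = −0.0528·208.3·0.89415·[1 + 0.0528·-0.44776/0.22623] = -8.8059 m/s.
|v| = 8.8059 m/s.

8.81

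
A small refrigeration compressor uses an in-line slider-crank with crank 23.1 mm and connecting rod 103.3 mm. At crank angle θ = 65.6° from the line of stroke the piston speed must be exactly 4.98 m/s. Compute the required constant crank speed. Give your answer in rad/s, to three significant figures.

For an in-line slider-crank, |v_piston| = rω|sinθ|·[1 + r cosθ/√(L² − r² sin²θ)].
With r = 0.0231 m, L = 0.1033 m, θ = 65.6°: the bracketed kinematic factor |dx/dθ| = 0.023022 m.
ω = v/|dx/dθ| = 4.98/0.023022 = 216.32 rad/s.

216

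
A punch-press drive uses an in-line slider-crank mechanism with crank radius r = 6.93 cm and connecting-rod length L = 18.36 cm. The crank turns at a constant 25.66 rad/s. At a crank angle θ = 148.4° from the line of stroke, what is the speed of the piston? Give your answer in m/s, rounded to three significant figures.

ω = 25.66 rad/s
For an in-line slider-crank, x = r cosθ + √(L² − r² sin²θ), so v = −rω sinθ·[1 + r cosθ/√(L² − r² sin²θ)].
With r = 0.0693 m, L = 0.1836 m, θ = 148.4°: √(L² − r² sin²θ) = 0.17997 m.
v = −0.0693·25.66·0.52399·[1 + 0.0693·-0.85173/0.17997] = -0.62618 m/s.
|v| = 0.62618 m/s.

0.626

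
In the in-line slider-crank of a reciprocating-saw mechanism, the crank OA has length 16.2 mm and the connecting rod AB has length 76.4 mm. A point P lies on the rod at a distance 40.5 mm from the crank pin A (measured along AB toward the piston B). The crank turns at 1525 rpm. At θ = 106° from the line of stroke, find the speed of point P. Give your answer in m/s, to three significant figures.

2.43

ω = 159.7 rad/s.  Crank-pin speed |V_A| = rω = 2.5871 m/s, perpendicular to OA.
Rod angle: sinφ = −(r/L) sinθ ⇒ φ = -11.761°; ω_rod = −rω cosθ/√(L²−r²sin²θ) = +9.5339 rad/s.
V_P = V_A + ω_rod × AP, with AP = 0.0405 m along the rod.
Components: V_Px = −rω sinθ − a·ω_rod·sinφ = -2.4082 m/s;  V_Py = rω cosθ + a·ω_rod·cosφ = -0.33508 m/s.
|V_P| = √(V_Px² + V_Py²) = 2.4314 m/s.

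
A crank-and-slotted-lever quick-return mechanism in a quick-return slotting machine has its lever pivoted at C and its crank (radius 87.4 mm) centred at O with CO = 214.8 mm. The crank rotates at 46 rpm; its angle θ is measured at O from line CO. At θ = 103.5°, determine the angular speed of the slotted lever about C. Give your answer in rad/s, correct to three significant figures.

0.348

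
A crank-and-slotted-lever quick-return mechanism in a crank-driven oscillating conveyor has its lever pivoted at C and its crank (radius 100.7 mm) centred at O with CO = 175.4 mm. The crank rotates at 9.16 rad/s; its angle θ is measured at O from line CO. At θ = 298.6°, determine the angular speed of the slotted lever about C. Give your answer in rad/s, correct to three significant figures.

2.95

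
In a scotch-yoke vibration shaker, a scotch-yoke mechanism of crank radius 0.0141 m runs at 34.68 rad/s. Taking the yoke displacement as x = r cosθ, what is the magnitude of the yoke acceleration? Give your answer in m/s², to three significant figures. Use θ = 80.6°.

ω = 34.68 rad/s
x = r cosθ ⇒ ẍ = −rω² cosθ (ω constant).
|a| = rω²|cosθ| = 0.0141·(34.68)²·|cos 80.6°| = 2.7697 m/s².

2.77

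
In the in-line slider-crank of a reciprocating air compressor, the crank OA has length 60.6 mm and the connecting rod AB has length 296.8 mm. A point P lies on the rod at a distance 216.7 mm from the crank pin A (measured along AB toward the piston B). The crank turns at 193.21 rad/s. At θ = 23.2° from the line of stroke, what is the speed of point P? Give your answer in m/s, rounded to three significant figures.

6.00

ω = 193.2 rad/s.  Crank-pin speed |V_A| = rω = 11.709 m/s, perpendicular to OA.
Rod angle: sinφ = −(r/L) sinθ ⇒ φ = -4.614°; ω_rod = −rω cosθ/√(L²−r²sin²θ) = -36.377 rad/s.
V_P = V_A + ω_rod × AP, with AP = 0.2167 m along the rod.
Components: V_Px = −rω sinθ − a·ω_rod·sinφ = -5.2465 m/s;  V_Py = rω cosθ + a·ω_rod·cosφ = +2.9044 m/s.
|V_P| = √(V_Px² + V_Py²) = 5.9968 m/s.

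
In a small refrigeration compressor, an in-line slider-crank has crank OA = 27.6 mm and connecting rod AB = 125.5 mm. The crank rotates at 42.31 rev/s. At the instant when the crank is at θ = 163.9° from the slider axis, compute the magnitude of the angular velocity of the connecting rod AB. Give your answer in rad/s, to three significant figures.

56.3

ω = 265.8 rad/s (converted from 42.31 rev/s).
The rod makes angle φ with the slider axis where L sinφ = r sinθ; differentiating, L cosφ·φ̇ = r ω cosθ.
L cosφ = √(L² − r² sin²θ) = 0.12527 m.
|ω_rod| = r ω |cosθ| / √(L² − r² sin²θ) = 0.0276·265.8·0.96078/0.12527 = 56.276 rad/s.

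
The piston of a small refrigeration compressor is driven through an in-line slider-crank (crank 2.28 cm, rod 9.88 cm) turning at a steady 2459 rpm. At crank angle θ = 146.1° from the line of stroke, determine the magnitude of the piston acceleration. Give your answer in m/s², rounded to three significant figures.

1120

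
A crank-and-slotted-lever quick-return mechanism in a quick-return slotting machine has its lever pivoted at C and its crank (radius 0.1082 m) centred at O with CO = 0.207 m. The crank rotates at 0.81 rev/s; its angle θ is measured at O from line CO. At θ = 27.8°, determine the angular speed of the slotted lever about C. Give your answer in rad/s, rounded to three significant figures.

1.70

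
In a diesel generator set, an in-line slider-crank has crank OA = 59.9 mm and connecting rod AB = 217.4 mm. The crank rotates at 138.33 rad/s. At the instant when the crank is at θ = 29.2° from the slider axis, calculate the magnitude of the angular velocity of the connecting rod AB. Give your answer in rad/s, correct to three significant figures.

33.6

ω = 138.3 rad/s
The rod makes angle φ with the slider axis where L sinφ = r sinθ; differentiating, L cosφ·φ̇ = r ω cosθ.
L cosφ = √(L² − r² sin²θ) = 0.21543 m.
|ω_rod| = r ω |cosθ| / √(L² − r² sin²θ) = 0.0599·138.3·0.87292/0.21543 = 33.575 rad/s.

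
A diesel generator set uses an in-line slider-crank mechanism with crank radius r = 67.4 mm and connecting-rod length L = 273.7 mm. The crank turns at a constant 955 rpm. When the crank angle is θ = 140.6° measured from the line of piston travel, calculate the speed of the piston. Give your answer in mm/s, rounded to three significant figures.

ω = 2π·955/60 = 100 rad/s
For an in-line slider-crank, x = r cosθ + √(L² − r² sin²θ), so v = −rω sinθ·[1 + r cosθ/√(L² − r² sin²θ)].
With r = 0.0674 m, L = 0.2737 m, θ = 140.6°: √(L² − r² sin²θ) = 0.27034 m.
v = −0.0674·100·0.63473·[1 + 0.0674·-0.77273/0.27034] = -3.4541 m/s.
|v| = 3.4541 m/s = 3454.1 mm/s.

3450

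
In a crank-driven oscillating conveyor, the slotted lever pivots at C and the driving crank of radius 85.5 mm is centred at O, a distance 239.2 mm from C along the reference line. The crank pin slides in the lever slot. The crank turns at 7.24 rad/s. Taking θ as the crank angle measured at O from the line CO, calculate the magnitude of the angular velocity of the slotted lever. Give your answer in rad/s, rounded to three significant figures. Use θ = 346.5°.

ω = 7.24 rad/s
Crank pin A relative to C: A = (d + r cosθ, r sinθ); lever angle φ = atan2(r sinθ, d + r cosθ).
Differentiating tanφ: φ̇ = rω(d cosθ + r)/(d² + r² + 2dr cosθ).
d² + r² + 2dr cosθ = |CA|² = 0.1043 m²;  d cosθ + r = +0.31809 m.
|ω_lever| = |0.0855·7.24·+0.31809| / 0.1043 = 1.8879 rad/s.

1.89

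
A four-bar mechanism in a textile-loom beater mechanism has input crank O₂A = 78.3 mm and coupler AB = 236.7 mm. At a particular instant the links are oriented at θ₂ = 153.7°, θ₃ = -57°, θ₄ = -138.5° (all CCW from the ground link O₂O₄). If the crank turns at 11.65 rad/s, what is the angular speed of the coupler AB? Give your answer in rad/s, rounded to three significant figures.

3.61

ω₂ = 11.65 rad/s
Differentiating the loop-closure r₂e^{iθ₂}+r₃e^{iθ₃}=r₁+r₄e^{iθ₄} gives r₂ω₂e^{iθ₂}+r₃ω₃e^{iθ₃}=r₄ω₄e^{iθ₄}.
Eliminating the other unknown: ω₃ = r₂ω₂ sin(θ₄−θ₂) / [r₃ sin(θ₃−θ₄)].
Numerator sine = +0.92587; denominator sine = +0.98902.
Result = 0.0783·11.65·(+0.92587) / (0.2367·(+0.98902)) = +3.6078 rad/s; magnitude 3.6078 rad/s.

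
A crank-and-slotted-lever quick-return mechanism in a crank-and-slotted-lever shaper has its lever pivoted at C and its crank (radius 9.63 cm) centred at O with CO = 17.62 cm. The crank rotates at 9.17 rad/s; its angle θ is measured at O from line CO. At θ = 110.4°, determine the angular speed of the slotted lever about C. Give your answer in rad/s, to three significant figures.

ω = 9.17 rad/s
Crank pin A relative to C: A = (d + r cosθ, r sinθ); lever angle φ = atan2(r sinθ, d + r cosθ).
Differentiating tanφ: φ̇ = rω(d cosθ + r)/(d² + r² + 2dr cosθ).
d² + r² + 2dr cosθ = |CA|² = 0.0284909 m²;  d cosθ + r = +0.034882 m.
|ω_lever| = |0.0963·9.17·+0.034882| / 0.0284909 = 1.0811 rad/s.

1.08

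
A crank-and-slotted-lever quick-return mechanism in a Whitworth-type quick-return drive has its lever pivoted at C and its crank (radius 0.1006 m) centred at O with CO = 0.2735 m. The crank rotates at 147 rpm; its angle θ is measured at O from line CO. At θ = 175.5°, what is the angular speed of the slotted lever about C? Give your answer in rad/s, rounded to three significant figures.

ω = 15.39 rad/s (from 147 rpm).
Crank pin A relative to C: A = (d + r cosθ, r sinθ); lever angle φ = atan2(r sinθ, d + r cosθ).
Differentiating tanφ: φ̇ = rω(d cosθ + r)/(d² + r² + 2dr cosθ).
d² + r² + 2dr cosθ = |CA|² = 0.030064 m²;  d cosθ + r = -0.17206 m.
|ω_lever| = |0.1006·15.39·-0.17206| / 0.030064 = 8.8628 rad/s.

8.86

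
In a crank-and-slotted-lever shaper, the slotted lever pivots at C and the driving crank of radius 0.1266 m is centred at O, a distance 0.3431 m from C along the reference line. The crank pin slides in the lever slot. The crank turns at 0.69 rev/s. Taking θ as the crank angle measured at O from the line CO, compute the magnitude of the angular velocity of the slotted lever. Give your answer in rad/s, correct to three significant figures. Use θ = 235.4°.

0.444

ω = 4.335 rad/s (from 0.69 rev/s).
Crank pin A relative to C: A = (d + r cosθ, r sinθ); lever angle φ = atan2(r sinθ, d + r cosθ).
Differentiating tanφ: φ̇ = rω(d cosθ + r)/(d² + r² + 2dr cosθ).
d² + r² + 2dr cosθ = |CA|² = 0.0844149 m²;  d cosθ + r = -0.068227 m.
|ω_lever| = |0.1266·4.335·-0.068227| / 0.0844149 = 0.44361 rad/s.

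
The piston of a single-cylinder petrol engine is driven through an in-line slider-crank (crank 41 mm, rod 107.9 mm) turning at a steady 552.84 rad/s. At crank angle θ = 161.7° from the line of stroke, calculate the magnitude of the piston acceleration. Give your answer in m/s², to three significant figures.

7980

ω = 552.8 rad/s
x(θ) = r cosθ + √(L² − r² sin²θ); with ω constant, a = ω²·d²x/dθ².
d²x/dθ² = −r cosθ − r²(cos2θ)/√u − r⁴ sin²2θ/(4u^{3/2}),  u = L² − r² sin²θ = 0.0114767 m².
Substituting r = 0.041 m, L = 0.1079 m, θ = 161.7°: d²x/dθ² = +0.026125 m.
a = ω²·d²x/dθ² = (552.8)²·(+0.026125) = +7984.6 m/s²;  |a| = 7984.6 m/s².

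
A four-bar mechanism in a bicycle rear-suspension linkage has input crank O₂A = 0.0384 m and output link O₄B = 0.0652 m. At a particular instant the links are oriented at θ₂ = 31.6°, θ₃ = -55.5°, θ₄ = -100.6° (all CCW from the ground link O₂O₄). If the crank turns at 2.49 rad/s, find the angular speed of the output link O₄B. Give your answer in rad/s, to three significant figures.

2.07

ω₂ = 2.49 rad/s
Differentiating the loop-closure r₂e^{iθ₂}+r₃e^{iθ₃}=r₁+r₄e^{iθ₄} gives r₂ω₂e^{iθ₂}+r₃ω₃e^{iθ₃}=r₄ω₄e^{iθ₄}.
Eliminating the other unknown: ω₄ = r₂ω₂ sin(θ₂−θ₃) / [r₄ sin(θ₄−θ₃)].
Numerator sine = +0.99872; denominator sine = -0.70834.
Result = 0.0384·2.49·(+0.99872) / (0.0652·(-0.70834)) = -2.0677 rad/s; magnitude 2.0677 rad/s.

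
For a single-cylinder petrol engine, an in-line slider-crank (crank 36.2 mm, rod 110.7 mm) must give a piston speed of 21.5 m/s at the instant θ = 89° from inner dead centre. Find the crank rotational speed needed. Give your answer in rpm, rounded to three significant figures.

For an in-line slider-crank, |v_piston| = rω|sinθ|·[1 + r cosθ/√(L² − r² sin²θ)].
With r = 0.0362 m, L = 0.1107 m, θ = 89°: the bracketed kinematic factor |dx/dθ| = 0.036413 m.
ω = v/|dx/dθ| = 21.5/0.036413 = 590.45 rad/s.
N = 60ω/(2π) = 5638.4 rpm.

5640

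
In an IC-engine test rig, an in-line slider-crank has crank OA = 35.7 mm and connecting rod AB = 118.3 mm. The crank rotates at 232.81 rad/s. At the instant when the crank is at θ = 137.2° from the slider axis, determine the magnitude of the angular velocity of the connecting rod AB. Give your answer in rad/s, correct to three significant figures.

ω = 232.8 rad/s
The rod makes angle φ with the slider axis where L sinφ = r sinθ; differentiating, L cosφ·φ̇ = r ω cosθ.
L cosφ = √(L² − r² sin²θ) = 0.11579 m.
|ω_rod| = r ω |cosθ| / √(L² − r² sin²θ) = 0.0357·232.8·0.73373/0.11579 = 52.668 rad/s.

52.7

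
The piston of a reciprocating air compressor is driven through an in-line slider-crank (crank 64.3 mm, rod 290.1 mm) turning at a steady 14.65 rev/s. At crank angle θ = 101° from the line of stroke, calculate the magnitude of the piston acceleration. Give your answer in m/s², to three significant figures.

ω = 2π·14.7 = 92.05 rad/s
x(θ) = r cosθ + √(L² − r² sin²θ); with ω constant, a = ω²·d²x/dθ².
d²x/dθ² = −r cosθ − r²(cos2θ)/√u − r⁴ sin²2θ/(4u^{3/2}),  u = L² − r² sin²θ = 0.080174 m².
Substituting r = 0.0643 m, L = 0.2901 m, θ = 101°: d²x/dθ² = +0.025781 m.
a = ω²·d²x/dθ² = (92.05)²·(+0.025781) = +218.44 m/s²;  |a| = 218.44 m/s².

218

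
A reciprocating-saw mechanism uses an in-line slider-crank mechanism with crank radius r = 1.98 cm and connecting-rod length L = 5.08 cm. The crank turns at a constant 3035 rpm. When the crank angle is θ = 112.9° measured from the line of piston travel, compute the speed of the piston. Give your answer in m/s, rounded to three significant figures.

4.85

ω = 2π·3035/60 = 317.8 rad/s
For an in-line slider-crank, x = r cosθ + √(L² − r² sin²θ), so v = −rω sinθ·[1 + r cosθ/√(L² − r² sin²θ)].
With r = 0.0198 m, L = 0.0508 m, θ = 112.9°: √(L² − r² sin²θ) = 0.047413 m.
v = −0.0198·317.8·0.92119·[1 + 0.0198·-0.38912/0.047413] = -4.8549 m/s.
|v| = 4.8549 m/s.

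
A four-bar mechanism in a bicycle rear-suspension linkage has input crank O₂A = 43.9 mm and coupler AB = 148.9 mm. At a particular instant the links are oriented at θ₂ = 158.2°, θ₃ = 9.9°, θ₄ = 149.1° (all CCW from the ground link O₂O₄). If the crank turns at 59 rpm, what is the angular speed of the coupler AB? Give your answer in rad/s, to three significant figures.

0.441

ω₂ = 6.178 rad/s (from 59 rpm).
Differentiating the loop-closure r₂e^{iθ₂}+r₃e^{iθ₃}=r₁+r₄e^{iθ₄} gives r₂ω₂e^{iθ₂}+r₃ω₃e^{iθ₃}=r₄ω₄e^{iθ₄}.
Eliminating the other unknown: ω₃ = r₂ω₂ sin(θ₄−θ₂) / [r₃ sin(θ₃−θ₄)].
Numerator sine = -0.15816; denominator sine = -0.65342.
Result = 0.0439·6.178·(-0.15816) / (0.1489·(-0.65342)) = +0.44091 rad/s; magnitude 0.44091 rad/s.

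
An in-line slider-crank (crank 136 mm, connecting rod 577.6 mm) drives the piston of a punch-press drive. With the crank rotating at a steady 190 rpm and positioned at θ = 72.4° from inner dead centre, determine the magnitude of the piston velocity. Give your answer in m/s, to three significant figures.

2.77

ω = 2π·190/60 = 19.9 rad/s
For an in-line slider-crank, x = r cosθ + √(L² − r² sin²θ), so v = −rω sinθ·[1 + r cosθ/√(L² − r² sin²θ)].
With r = 0.136 m, L = 0.5776 m, θ = 72.4°: √(L² − r² sin²θ) = 0.56286 m.
v = −0.136·19.9·0.95319·[1 + 0.136·0.30237/0.56286] = -2.7677 m/s.
|v| = 2.7677 m/s.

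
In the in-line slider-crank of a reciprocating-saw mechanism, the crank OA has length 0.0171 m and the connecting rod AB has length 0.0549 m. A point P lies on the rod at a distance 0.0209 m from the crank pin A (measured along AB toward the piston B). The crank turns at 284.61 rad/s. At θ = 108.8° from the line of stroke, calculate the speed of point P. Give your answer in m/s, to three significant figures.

ω = 284.6 rad/s.  Crank-pin speed |V_A| = rω = 4.8668 m/s, perpendicular to OA.
Rod angle: sinφ = −(r/L) sinθ ⇒ φ = -17.149°; ω_rod = −rω cosθ/√(L²−r²sin²θ) = +29.898 rad/s.
V_P = V_A + ω_rod × AP, with AP = 0.0209 m along the rod.
Components: V_Px = −rω sinθ − a·ω_rod·sinφ = -4.4229 m/s;  V_Py = rω cosθ + a·ω_rod·cosφ = -0.97133 m/s.
|V_P| = √(V_Px² + V_Py²) = 4.5283 m/s.

4.53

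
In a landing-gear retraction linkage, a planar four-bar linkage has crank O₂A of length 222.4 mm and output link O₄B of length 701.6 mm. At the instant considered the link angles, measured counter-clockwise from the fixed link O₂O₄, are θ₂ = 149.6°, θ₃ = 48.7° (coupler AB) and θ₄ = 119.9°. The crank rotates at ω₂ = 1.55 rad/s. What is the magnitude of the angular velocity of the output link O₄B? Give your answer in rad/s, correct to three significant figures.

ω₂ = 1.55 rad/s
Differentiating the loop-closure r₂e^{iθ₂}+r₃e^{iθ₃}=r₁+r₄e^{iθ₄} gives r₂ω₂e^{iθ₂}+r₃ω₃e^{iθ₃}=r₄ω₄e^{iθ₄}.
Eliminating the other unknown: ω₄ = r₂ω₂ sin(θ₂−θ₃) / [r₄ sin(θ₄−θ₃)].
Numerator sine = +0.98196; denominator sine = +0.94665.
Result = 0.2224·1.55·(+0.98196) / (0.7016·(+0.94665)) = +0.50966 rad/s; magnitude 0.50966 rad/s.

0.510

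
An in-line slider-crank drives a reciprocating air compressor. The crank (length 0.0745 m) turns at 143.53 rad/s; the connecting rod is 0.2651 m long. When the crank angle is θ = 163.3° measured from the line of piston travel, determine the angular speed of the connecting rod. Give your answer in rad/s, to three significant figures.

38.8

ω = 143.5 rad/s
The rod makes angle φ with the slider axis where L sinφ = r sinθ; differentiating, L cosφ·φ̇ = r ω cosθ.
L cosφ = √(L² − r² sin²θ) = 0.26423 m.
|ω_rod| = r ω |cosθ| / √(L² − r² sin²θ) = 0.0745·143.5·0.95782/0.26423 = 38.761 rad/s.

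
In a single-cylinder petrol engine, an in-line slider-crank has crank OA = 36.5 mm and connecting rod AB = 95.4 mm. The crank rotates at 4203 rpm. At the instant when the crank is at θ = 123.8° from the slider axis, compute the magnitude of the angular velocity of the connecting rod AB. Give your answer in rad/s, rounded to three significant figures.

ω = 440.1 rad/s (converted from 4203 rpm).
The rod makes angle φ with the slider axis where L sinφ = r sinθ; differentiating, L cosφ·φ̇ = r ω cosθ.
L cosφ = √(L² − r² sin²θ) = 0.09045 m.
|ω_rod| = r ω |cosθ| / √(L² − r² sin²θ) = 0.0365·440.1·0.55630/0.09045 = 98.805 rad/s.

98.8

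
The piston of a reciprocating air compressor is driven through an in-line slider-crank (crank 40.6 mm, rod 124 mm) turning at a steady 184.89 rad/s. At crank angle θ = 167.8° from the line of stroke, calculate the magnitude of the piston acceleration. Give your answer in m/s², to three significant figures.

940

ω = 184.9 rad/s
x(θ) = r cosθ + √(L² − r² sin²θ); with ω constant, a = ω²·d²x/dθ².
d²x/dθ² = −r cosθ − r²(cos2θ)/√u − r⁴ sin²2θ/(4u^{3/2}),  u = L² − r² sin²θ = 0.0153024 m².
Substituting r = 0.0406 m, L = 0.124 m, θ = 167.8°: d²x/dθ² = +0.027487 m.
a = ω²·d²x/dθ² = (184.9)²·(+0.027487) = +939.62 m/s²;  |a| = 939.62 m/s².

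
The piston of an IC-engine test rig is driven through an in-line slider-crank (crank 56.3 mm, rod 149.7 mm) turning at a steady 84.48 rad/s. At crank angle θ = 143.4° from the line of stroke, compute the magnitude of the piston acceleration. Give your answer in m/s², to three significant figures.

272

ω = 84.48 rad/s
x(θ) = r cosθ + √(L² − r² sin²θ); with ω constant, a = ω²·d²x/dθ².
d²x/dθ² = −r cosθ − r²(cos2θ)/√u − r⁴ sin²2θ/(4u^{3/2}),  u = L² − r² sin²θ = 0.0212833 m².
Substituting r = 0.0563 m, L = 0.1497 m, θ = 143.4°: d²x/dθ² = +0.038178 m.
a = ω²·d²x/dθ² = (84.48)²·(+0.038178) = +272.47 m/s²;  |a| = 272.47 m/s².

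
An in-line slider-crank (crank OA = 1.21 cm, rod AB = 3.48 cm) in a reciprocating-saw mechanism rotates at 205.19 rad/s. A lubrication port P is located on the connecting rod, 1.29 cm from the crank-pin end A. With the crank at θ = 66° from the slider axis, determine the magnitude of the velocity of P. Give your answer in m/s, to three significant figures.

2.48

ω = 205.2 rad/s.  Crank-pin speed |V_A| = rω = 2.4828 m/s, perpendicular to OA.
Rod angle: sinφ = −(r/L) sinθ ⇒ φ = -18.520°; ω_rod = −rω cosθ/√(L²−r²sin²θ) = -30.603 rad/s.
V_P = V_A + ω_rod × AP, with AP = 0.0129 m along the rod.
Components: V_Px = −rω sinθ − a·ω_rod·sinφ = -2.3935 m/s;  V_Py = rω cosθ + a·ω_rod·cosφ = +0.63551 m/s.
|V_P| = √(V_Px² + V_Py²) = 2.4765 m/s.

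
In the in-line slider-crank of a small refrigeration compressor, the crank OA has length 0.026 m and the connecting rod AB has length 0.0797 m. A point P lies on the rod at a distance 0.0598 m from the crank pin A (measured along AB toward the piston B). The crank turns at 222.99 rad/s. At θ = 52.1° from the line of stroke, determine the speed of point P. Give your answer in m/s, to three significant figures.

5.36

ω = 223 rad/s.  Crank-pin speed |V_A| = rω = 5.7977 m/s, perpendicular to OA.
Rod angle: sinφ = −(r/L) sinθ ⇒ φ = -14.917°; ω_rod = −rω cosθ/√(L²−r²sin²θ) = -46.244 rad/s.
V_P = V_A + ω_rod × AP, with AP = 0.0598 m along the rod.
Components: V_Px = −rω sinθ − a·ω_rod·sinφ = -5.2868 m/s;  V_Py = rω cosθ + a·ω_rod·cosφ = +0.88925 m/s.
|V_P| = √(V_Px² + V_Py²) = 5.361 m/s.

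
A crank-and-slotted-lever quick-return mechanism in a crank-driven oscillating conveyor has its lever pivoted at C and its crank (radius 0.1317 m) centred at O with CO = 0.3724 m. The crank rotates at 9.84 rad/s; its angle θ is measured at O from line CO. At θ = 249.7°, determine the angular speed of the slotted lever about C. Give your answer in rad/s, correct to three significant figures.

ω = 9.84 rad/s
Crank pin A relative to C: A = (d + r cosθ, r sinθ); lever angle φ = atan2(r sinθ, d + r cosθ).
Differentiating tanφ: φ̇ = rω(d cosθ + r)/(d² + r² + 2dr cosθ).
d² + r² + 2dr cosθ = |CA|² = 0.121996 m²;  d cosθ + r = +0.0025012 m.
|ω_lever| = |0.1317·9.84·+0.0025012| / 0.121996 = 0.026569 rad/s.

0.0266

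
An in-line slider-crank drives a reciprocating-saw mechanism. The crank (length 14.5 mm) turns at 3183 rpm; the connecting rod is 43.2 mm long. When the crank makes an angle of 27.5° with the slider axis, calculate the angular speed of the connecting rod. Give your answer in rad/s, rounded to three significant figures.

100

ω = 333.3 rad/s (converted from 3183 rpm).
The rod makes angle φ with the slider axis where L sinφ = r sinθ; differentiating, L cosφ·φ̇ = r ω cosθ.
L cosφ = √(L² − r² sin²θ) = 0.042678 m.
|ω_rod| = r ω |cosθ| / √(L² − r² sin²θ) = 0.0145·333.3·0.88701/0.042678 = 100.45 rad/s.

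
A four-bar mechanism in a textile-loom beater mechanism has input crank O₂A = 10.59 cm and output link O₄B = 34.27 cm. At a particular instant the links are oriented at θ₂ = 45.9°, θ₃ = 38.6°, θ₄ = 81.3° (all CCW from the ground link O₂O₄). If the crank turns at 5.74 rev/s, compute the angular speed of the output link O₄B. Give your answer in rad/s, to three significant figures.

2.09

ω₂ = 36.07 rad/s (from 5.74 rev/s).
Differentiating the loop-closure r₂e^{iθ₂}+r₃e^{iθ₃}=r₁+r₄e^{iθ₄} gives r₂ω₂e^{iθ₂}+r₃ω₃e^{iθ₃}=r₄ω₄e^{iθ₄}.
Eliminating the other unknown: ω₄ = r₂ω₂ sin(θ₂−θ₃) / [r₄ sin(θ₄−θ₃)].
Numerator sine = +0.12706; denominator sine = +0.67816.
Result = 0.1059·36.07·(+0.12706) / (0.3427·(+0.67816)) = +2.0882 rad/s; magnitude 2.0882 rad/s.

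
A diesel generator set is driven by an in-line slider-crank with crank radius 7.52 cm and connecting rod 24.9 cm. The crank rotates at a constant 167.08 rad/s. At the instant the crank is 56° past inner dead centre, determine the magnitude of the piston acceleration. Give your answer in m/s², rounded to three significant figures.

ω = 167.1 rad/s
x(θ) = r cosθ + √(L² − r² sin²θ); with ω constant, a = ω²·d²x/dθ².
d²x/dθ² = −r cosθ − r²(cos2θ)/√u − r⁴ sin²2θ/(4u^{3/2}),  u = L² − r² sin²θ = 0.0581143 m².
Substituting r = 0.0752 m, L = 0.249 m, θ = 56°: d²x/dθ² = -0.033754 m.
a = ω²·d²x/dθ² = (167.1)²·(-0.033754) = -942.28 m/s²;  |a| = 942.28 m/s².

942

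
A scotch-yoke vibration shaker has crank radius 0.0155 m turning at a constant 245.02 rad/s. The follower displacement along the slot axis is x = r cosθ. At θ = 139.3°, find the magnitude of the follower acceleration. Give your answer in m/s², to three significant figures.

705

ω = 245 rad/s
x = r cosθ ⇒ ẍ = −rω² cosθ (ω constant).
|a| = rω²|cosθ| = 0.0155·(245)²·|cos 139.3°| = 705.47 m/s².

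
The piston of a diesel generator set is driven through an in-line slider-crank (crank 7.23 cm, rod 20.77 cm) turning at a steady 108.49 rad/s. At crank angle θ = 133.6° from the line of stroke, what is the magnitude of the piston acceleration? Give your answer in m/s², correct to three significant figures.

592

ω = 108.5 rad/s
x(θ) = r cosθ + √(L² − r² sin²θ); with ω constant, a = ω²·d²x/dθ².
d²x/dθ² = −r cosθ − r²(cos2θ)/√u − r⁴ sin²2θ/(4u^{3/2}),  u = L² − r² sin²θ = 0.040398 m².
Substituting r = 0.0723 m, L = 0.2077 m, θ = 133.6°: d²x/dθ² = +0.050291 m.
a = ω²·d²x/dθ² = (108.5)²·(+0.050291) = +591.92 m/s²;  |a| = 591.92 m/s².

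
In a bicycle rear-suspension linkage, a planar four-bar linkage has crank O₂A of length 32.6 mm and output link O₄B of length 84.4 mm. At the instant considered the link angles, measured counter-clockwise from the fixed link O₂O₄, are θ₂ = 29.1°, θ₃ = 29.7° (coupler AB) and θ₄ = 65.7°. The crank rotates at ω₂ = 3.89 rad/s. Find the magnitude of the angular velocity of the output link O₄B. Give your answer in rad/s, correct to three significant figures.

0.0268

ω₂ = 3.89 rad/s
Differentiating the loop-closure r₂e^{iθ₂}+r₃e^{iθ₃}=r₁+r₄e^{iθ₄} gives r₂ω₂e^{iθ₂}+r₃ω₃e^{iθ₃}=r₄ω₄e^{iθ₄}.
Eliminating the other unknown: ω₄ = r₂ω₂ sin(θ₂−θ₃) / [r₄ sin(θ₄−θ₃)].
Numerator sine = -0.01047; denominator sine = +0.58779.
Result = 0.0326·3.89·(-0.01047) / (0.0844·(+0.58779)) = -0.026769 rad/s; magnitude 0.026769 rad/s.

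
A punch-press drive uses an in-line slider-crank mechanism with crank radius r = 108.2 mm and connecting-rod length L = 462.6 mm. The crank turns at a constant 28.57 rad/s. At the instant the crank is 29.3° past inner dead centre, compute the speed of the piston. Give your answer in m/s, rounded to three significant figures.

ω = 28.57 rad/s
For an in-line slider-crank, x = r cosθ + √(L² − r² sin²θ), so v = −rω sinθ·[1 + r cosθ/√(L² − r² sin²θ)].
With r = 0.1082 m, L = 0.4626 m, θ = 29.3°: √(L² − r² sin²θ) = 0.45956 m.
v = −0.1082·28.57·0.48938·[1 + 0.1082·0.87207/0.45956] = -1.8234 m/s.
|v| = 1.8234 m/s.

1.82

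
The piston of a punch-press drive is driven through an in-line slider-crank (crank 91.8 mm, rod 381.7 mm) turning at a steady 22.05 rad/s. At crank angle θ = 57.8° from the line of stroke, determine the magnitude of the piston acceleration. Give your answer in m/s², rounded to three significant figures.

ω = 22.05 rad/s
x(θ) = r cosθ + √(L² − r² sin²θ); with ω constant, a = ω²·d²x/dθ².
d²x/dθ² = −r cosθ − r²(cos2θ)/√u − r⁴ sin²2θ/(4u^{3/2}),  u = L² − r² sin²θ = 0.139661 m².
Substituting r = 0.0918 m, L = 0.3817 m, θ = 57.8°: d²x/dθ² = -0.039451 m.
a = ω²·d²x/dθ² = (22.05)²·(-0.039451) = -19.181 m/s²;  |a| = 19.181 m/s².

19.2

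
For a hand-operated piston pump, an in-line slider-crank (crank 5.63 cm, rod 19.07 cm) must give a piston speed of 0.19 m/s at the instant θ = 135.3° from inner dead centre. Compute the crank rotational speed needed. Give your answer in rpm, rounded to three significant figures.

For an in-line slider-crank, |v_piston| = rω|sinθ|·[1 + r cosθ/√(L² − r² sin²θ)].
With r = 0.0563 m, L = 0.1907 m, θ = 135.3°: the bracketed kinematic factor |dx/dθ| = 0.031106 m.
ω = v/|dx/dθ| = 0.19/0.031106 = 6.1082 rad/s.
N = 60ω/(2π) = 58.329 rpm.

58.3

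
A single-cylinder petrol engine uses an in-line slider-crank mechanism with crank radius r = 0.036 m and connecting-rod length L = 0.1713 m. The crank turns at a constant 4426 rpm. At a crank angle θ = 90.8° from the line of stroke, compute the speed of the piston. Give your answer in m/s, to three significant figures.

ω = 2π·4426/60 = 463.5 rad/s
For an in-line slider-crank, x = r cosθ + √(L² − r² sin²θ), so v = −rω sinθ·[1 + r cosθ/√(L² − r² sin²θ)].
With r = 0.036 m, L = 0.1713 m, θ = 90.8°: √(L² − r² sin²θ) = 0.16748 m.
v = −0.036·463.5·0.99990·[1 + 0.036·-0.01396/0.16748] = -16.634 m/s.
|v| = 16.634 m/s.

16.6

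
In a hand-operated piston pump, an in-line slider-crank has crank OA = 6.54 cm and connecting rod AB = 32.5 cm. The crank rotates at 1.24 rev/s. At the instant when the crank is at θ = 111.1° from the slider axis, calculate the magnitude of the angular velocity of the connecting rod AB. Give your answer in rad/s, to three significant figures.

ω = 7.791 rad/s (converted from 1.24 rev/s).
The rod makes angle φ with the slider axis where L sinφ = r sinθ; differentiating, L cosφ·φ̇ = r ω cosθ.
L cosφ = √(L² − r² sin²θ) = 0.31922 m.
|ω_rod| = r ω |cosθ| / √(L² − r² sin²θ) = 0.0654·7.791·0.36000/0.31922 = 0.57463 rad/s.

0.575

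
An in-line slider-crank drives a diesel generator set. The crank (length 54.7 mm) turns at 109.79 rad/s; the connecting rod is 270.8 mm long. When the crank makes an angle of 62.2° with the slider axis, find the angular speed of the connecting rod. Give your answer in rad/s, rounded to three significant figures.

ω = 109.8 rad/s
The rod makes angle φ with the slider axis where L sinφ = r sinθ; differentiating, L cosφ·φ̇ = r ω cosθ.
L cosφ = √(L² − r² sin²θ) = 0.26644 m.
|ω_rod| = r ω |cosθ| / √(L² − r² sin²θ) = 0.0547·109.8·0.46639/0.26644 = 10.512 rad/s.

10.5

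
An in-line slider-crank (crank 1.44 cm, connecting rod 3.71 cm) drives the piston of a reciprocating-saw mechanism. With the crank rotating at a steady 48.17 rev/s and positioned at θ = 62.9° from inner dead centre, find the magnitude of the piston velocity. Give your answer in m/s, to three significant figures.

ω = 2π·48.2 = 302.7 rad/s
For an in-line slider-crank, x = r cosθ + √(L² − r² sin²θ), so v = −rω sinθ·[1 + r cosθ/√(L² − r² sin²θ)].
With r = 0.0144 m, L = 0.0371 m, θ = 62.9°: √(L² − r² sin²θ) = 0.034815 m.
v = −0.0144·302.7·0.89021·[1 + 0.0144·0.45554/0.034815] = -4.6109 m/s.
|v| = 4.6109 m/s.

4.61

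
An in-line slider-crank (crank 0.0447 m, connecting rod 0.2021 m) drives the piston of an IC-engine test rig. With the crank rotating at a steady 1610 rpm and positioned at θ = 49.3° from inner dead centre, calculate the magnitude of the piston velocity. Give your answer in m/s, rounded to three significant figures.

6.55

ω = 2π·1610/60 = 168.6 rad/s
For an in-line slider-crank, x = r cosθ + √(L² − r² sin²θ), so v = −rω sinθ·[1 + r cosθ/√(L² − r² sin²θ)].
With r = 0.0447 m, L = 0.2021 m, θ = 49.3°: √(L² − r² sin²θ) = 0.19924 m.
v = −0.0447·168.6·0.75813·[1 + 0.0447·0.65210/0.19924] = -6.5495 m/s.
|v| = 6.5495 m/s.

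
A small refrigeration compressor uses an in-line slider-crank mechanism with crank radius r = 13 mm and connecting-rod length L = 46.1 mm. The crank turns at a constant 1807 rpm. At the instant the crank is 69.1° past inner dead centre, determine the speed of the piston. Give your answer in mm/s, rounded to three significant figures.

2540

ω = 2π·1807/60 = 189.2 rad/s
For an in-line slider-crank, x = r cosθ + √(L² − r² sin²θ), so v = −rω sinθ·[1 + r cosθ/√(L² − r² sin²θ)].
With r = 0.013 m, L = 0.0461 m, θ = 69.1°: √(L² − r² sin²θ) = 0.044472 m.
v = −0.013·189.2·0.93420·[1 + 0.013·0.35674/0.044472] = -2.5378 m/s.
|v| = 2.5378 m/s = 2537.8 mm/s.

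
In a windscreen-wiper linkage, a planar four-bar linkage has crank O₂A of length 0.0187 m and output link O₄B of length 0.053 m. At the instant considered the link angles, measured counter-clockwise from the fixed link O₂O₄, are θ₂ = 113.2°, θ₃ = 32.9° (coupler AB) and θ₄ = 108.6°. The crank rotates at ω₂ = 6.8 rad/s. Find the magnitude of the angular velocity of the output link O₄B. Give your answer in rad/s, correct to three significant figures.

ω₂ = 6.8 rad/s
Differentiating the loop-closure r₂e^{iθ₂}+r₃e^{iθ₃}=r₁+r₄e^{iθ₄} gives r₂ω₂e^{iθ₂}+r₃ω₃e^{iθ₃}=r₄ω₄e^{iθ₄}.
Eliminating the other unknown: ω₄ = r₂ω₂ sin(θ₂−θ₃) / [r₄ sin(θ₄−θ₃)].
Numerator sine = +0.98570; denominator sine = +0.96902.
Result = 0.0187·6.8·(+0.98570) / (0.053·(+0.96902)) = +2.4406 rad/s; magnitude 2.4406 rad/s.

2.44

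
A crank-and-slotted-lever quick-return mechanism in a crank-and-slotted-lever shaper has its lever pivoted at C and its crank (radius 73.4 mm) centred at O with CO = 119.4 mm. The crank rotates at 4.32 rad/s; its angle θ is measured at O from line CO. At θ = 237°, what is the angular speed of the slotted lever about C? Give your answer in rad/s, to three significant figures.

ω = 4.32 rad/s
Crank pin A relative to C: A = (d + r cosθ, r sinθ); lever angle φ = atan2(r sinθ, d + r cosθ).
Differentiating tanφ: φ̇ = rω(d cosθ + r)/(d² + r² + 2dr cosθ).
d² + r² + 2dr cosθ = |CA|² = 0.0100975 m²;  d cosθ + r = +0.0083701 m.
|ω_lever| = |0.0734·4.32·+0.0083701| / 0.0100975 = 0.26284 rad/s.

0.263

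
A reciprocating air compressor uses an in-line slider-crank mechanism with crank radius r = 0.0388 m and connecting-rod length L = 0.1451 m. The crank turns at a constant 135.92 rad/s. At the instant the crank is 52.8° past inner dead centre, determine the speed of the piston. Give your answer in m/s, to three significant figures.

ω = 135.9 rad/s
For an in-line slider-crank, x = r cosθ + √(L² − r² sin²θ), so v = −rω sinθ·[1 + r cosθ/√(L² − r² sin²θ)].
With r = 0.0388 m, L = 0.1451 m, θ = 52.8°: √(L² − r² sin²θ) = 0.14177 m.
v = −0.0388·135.9·0.79653·[1 + 0.0388·0.60460/0.14177] = -4.8957 m/s.
|v| = 4.8957 m/s.

4.90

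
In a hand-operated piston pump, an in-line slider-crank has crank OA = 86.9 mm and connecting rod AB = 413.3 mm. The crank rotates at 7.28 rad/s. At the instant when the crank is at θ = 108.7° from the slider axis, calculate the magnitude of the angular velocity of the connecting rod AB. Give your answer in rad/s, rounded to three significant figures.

0.501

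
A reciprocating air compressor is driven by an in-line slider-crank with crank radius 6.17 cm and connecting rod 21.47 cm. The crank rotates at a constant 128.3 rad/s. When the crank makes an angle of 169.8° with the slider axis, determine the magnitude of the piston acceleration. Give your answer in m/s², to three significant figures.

ω = 128.3 rad/s
x(θ) = r cosθ + √(L² − r² sin²θ); with ω constant, a = ω²·d²x/dθ².
d²x/dθ² = −r cosθ − r²(cos2θ)/√u − r⁴ sin²2θ/(4u^{3/2}),  u = L² − r² sin²θ = 0.0459767 m².
Substituting r = 0.0617 m, L = 0.2147 m, θ = 169.8°: d²x/dθ² = +0.04404 m.
a = ω²·d²x/dθ² = (128.3)²·(+0.04404) = +724.93 m/s²;  |a| = 724.93 m/s².

725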